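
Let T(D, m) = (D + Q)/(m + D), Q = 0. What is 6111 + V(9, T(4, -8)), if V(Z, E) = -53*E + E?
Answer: 6163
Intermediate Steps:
T(D, m) = D/(D + m) (T(D, m) = (D + 0)/(m + D) = D/(D + m))
V(Z, E) = -52*E
6111 + V(9, T(4, -8)) = 6111 - 208/(4 - 8) = 6111 - 208/(-4) = 6111 - 208*(-1)/4 = 6111 - 52*(-1) = 6111 + 52 = 6163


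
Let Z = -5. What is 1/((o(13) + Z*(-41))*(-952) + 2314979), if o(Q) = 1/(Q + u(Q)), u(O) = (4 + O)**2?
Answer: 151/320092193 ≈ 4.7174e-7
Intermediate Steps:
o(Q) = 1/(Q + (4 + Q)**2)
1/((o(13) + Z*(-41))*(-952) + 2314979) = 1/((1/(13 + (4 + 13)**2) - 5*(-41))*(-952) + 2314979) = 1/((1/(13 + 17**2) + 205)*(-952) + 2314979) = 1/((1/(13 + 289) + 205)*(-952) + 2314979) = 1/((1/302 + 205)*(-952) + 2314979) = 1/((61911/302)*(-952) + 2314979) = 1/(-29469636/151 + 2314979) = 1/(320092193/151) = 151/320092193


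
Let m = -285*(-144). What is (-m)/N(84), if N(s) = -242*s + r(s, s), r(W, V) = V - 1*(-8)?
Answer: 10260/5059 ≈ 2.0281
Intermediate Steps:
r(W, V) = 8 + V (r(W, V) = V + 8 = 8 + V)
m = 41040
N(s) = 8 - 241*s (N(s) = -242*s + (8 + s) = 8 - 241*s)
(-m)/N(84) = (-1*41040)/(8 - 241*84) = -41040/(8 - 20244) = -41040/(-20236) = -41040*(-1/20236) = 10260/5059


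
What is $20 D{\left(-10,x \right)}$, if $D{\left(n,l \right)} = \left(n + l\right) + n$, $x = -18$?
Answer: $-760$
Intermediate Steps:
$D{\left(n,l \right)} = l + 2 n$ ($D{\left(n,l \right)} = \left(l + n\right) + n = l + 2 n$)
$20 D{\left(-10,x \right)} = 20 \left(-18 + 2 \left(-10\right)\right) = 20 \left(-18 - 20\right) = 20 \left(-38\right) = -760$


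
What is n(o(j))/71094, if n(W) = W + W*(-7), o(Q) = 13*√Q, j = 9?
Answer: -39/11849 ≈ -0.0032914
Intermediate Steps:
n(W) = -6*W (n(W) = W - 7*W = -6*W)
n(o(j))/71094 = -78*√9/71094 = -78*3*(1/71094) = -6*39*(1/71094) = -234*1/71094 = -39/11849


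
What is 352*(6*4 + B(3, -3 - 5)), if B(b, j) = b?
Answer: 9504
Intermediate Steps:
352*(6*4 + B(3, -3 - 5)) = 352*(6*4 + 3) = 352*(24 + 3) = 352*27 = 9504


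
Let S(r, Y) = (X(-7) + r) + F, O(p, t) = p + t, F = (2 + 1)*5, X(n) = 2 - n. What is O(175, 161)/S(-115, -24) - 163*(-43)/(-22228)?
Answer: -1158061/288964 ≈ -4.0076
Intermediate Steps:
F = 15 (F = 3*5 = 15)
S(r, Y) = 24 + r (S(r, Y) = ((2 - 1*(-7)) + r) + 15 = ((2 + 7) + r) + 15 = (9 + r) + 15 = 24 + r)
O(175, 161)/S(-115, -24) - 163*(-43)/(-22228) = (175 + 161)/(24 - 115) - 163*(-43)/(-22228) = 336/(-91) + 7009*(-1/22228) = 336*(-1/91) - 7009/22228 = -48/13 - 7009/22228 = -1158061/288964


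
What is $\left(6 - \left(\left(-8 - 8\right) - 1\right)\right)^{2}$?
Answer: $529$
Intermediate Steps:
$\left(6 - \left(\left(-8 - 8\right) - 1\right)\right)^{2} = \left(6 - \left(-16 - 1\right)\right)^{2} = \left(6 - -17\right)^{2} = \left(6 + 17\right)^{2} = 23^{2} = 529$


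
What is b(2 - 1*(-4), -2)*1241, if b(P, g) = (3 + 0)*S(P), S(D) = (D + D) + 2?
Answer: 52122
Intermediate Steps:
S(D) = 2 + 2*D (S(D) = 2*D + 2 = 2 + 2*D)
b(P, g) = 6 + 6*P (b(P, g) = (3 + 0)*(2 + 2*P) = 3*(2 + 2*P) = 6 + 6*P)
b(2 - 1*(-4), -2)*1241 = (6 + 6*(2 - 1*(-4)))*1241 = (6 + 6*(2 + 4))*1241 = (6 + 6*6)*1241 = (6 + 36)*1241 = 42*1241 = 52122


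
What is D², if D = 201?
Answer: 40401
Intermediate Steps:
D² = 201² = 40401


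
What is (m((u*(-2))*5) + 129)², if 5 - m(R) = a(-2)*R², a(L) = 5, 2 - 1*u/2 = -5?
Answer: 9577753956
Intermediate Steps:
u = 14 (u = 4 - 2*(-5) = 4 + 10 = 14)
m(R) = 5 - 5*R²
(m((u*(-2))*5) + 129)² = ((5 - 5*((14*(-2))*5)²) + 129)² = ((5 - 5*(-28*5)²) + 129)² = ((5 - 5*(-140)²) + 129)² = ((5 - 5*19600) + 129)² = ((5 - 98000) + 129)² = (-97995 + 129)² = (-97866)² = 9577753956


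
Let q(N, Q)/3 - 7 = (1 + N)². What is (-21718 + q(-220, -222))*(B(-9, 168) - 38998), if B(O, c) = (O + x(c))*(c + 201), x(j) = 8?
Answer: -4810096262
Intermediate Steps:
q(N, Q) = 21 + 3*(1 + N)²
B(O, c) = (8 + O)*(201 + c) (B(O, c) = (O + 8)*(c + 201) = (8 + O)*(201 + c))
(-21718 + q(-220, -222))*(B(-9, 168) - 38998) = (-21718 + (21 + 3*(1 - 220)²))*((1608 + 8*168 + 201*(-9) - 9*168) - 38998) = (-21718 + (21 + 3*(-219)²))*((1608 + 1344 - 1809 - 1512) - 38998) = (-21718 + (21 + 3*47961))*(-369 - 38998) = (-21718 + (21 + 143883))*(-39367) = (-21718 + 143904)*(-39367) = 122186*(-39367) = -4810096262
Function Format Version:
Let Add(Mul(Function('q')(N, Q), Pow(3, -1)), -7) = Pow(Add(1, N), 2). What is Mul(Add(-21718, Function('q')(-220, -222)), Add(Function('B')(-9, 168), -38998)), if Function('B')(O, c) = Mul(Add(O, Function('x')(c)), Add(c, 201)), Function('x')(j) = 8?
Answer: -4810096262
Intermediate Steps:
Function('q')(N, Q) = Add(21, Mul(3, Pow(Add(1, N), 2)))
Function('B')(O, c) = Mul(Add(8, O), Add(201, c)) (Function('B')(O, c) = Mul(Add(O, 8), Add(c, 201)) = Mul(Add(8, O), Add(201, c)))
Mul(Add(-21718, Function('q')(-220, -222)), Add(Function('B')(-9, 168), -38998)) = Mul(Add(-21718, Add(21, Mul(3, Pow(Add(1, -220), 2)))), Add(Add(1608, Mul(8, 168), Mul(201, -9), Mul(-9, 168)), -38998)) = Mul(Add(-21718, Add(21, Mul(3, Pow(-219, 2)))), Add(Add(1608, 1344, -1809, -1512), -38998)) = Mul(Add(-21718, Add(21, Mul(3, 47961))), Add(-369, -38998)) = Mul(Add(-21718, Add(21, 143883)), -39367) = Mul(Add(-21718, 143904), -39367) = Mul(122186, -39367) = -4810096262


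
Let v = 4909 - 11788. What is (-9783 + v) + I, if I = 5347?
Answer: -11315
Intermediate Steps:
v = -6879
(-9783 + v) + I = (-9783 - 6879) + 5347 = -16662 + 5347 = -11315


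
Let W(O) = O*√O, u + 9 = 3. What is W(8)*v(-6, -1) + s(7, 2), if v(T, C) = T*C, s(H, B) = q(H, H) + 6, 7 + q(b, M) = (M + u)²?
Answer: 96*√2 ≈ 135.76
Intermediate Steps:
u = -6 (u = -9 + 3 = -6)
q(b, M) = -7 + (-6 + M)² (q(b, M) = -7 + (M - 6)² = -7 + (-6 + M)²)
s(H, B) = -1 + (-6 + H)² (s(H, B) = (-7 + (-6 + H)²) + 6 = -1 + (-6 + H)²)
W(O) = O^(3/2)
v(T, C) = C*T
W(8)*v(-6, -1) + s(7, 2) = 8^(3/2)*(-1*(-6)) + (-1 + (-6 + 7)²) = (16*√2)*6 + (-1 + 1²) = 96*√2 + (-1 + 1) = 96*√2 + 0 = 96*√2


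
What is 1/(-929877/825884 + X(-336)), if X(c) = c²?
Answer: 825884/93238070187 ≈ 8.8578e-6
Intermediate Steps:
1/(-929877/825884 + X(-336)) = 1/(-929877/825884 + (-336)²) = 1/(-929877*1/825884 + 112896) = 1/(-929877/825884 + 112896) = 1/(93238070187/825884) = 825884/93238070187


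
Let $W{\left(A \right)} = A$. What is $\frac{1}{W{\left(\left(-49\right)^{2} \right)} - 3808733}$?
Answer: $- \frac{1}{3806332} \approx -2.6272 \cdot 10^{-7}$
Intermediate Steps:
$\frac{1}{W{\left(\left(-49\right)^{2} \right)} - 3808733} = \frac{1}{\left(-49\right)^{2} - 3808733} = \frac{1}{2401 - 3808733} = \frac{1}{-3806332} = - \frac{1}{3806332}$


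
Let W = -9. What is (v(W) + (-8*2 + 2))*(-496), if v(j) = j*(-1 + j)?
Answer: -37696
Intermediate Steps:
(v(W) + (-8*2 + 2))*(-496) = (-9*(-1 - 9) + (-8*2 + 2))*(-496) = (-9*(-10) + (-16 + 2))*(-496) = (90 - 14)*(-496) = 76*(-496) = -37696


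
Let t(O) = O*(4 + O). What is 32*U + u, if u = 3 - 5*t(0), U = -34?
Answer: -1085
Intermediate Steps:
u = 3 (u = 3 - 0*(4 + 0) = 3 - 0*4 = 3 - 5*0 = 3 + 0 = 3)
32*U + u = 32*(-34) + 3 = -1088 + 3 = -1085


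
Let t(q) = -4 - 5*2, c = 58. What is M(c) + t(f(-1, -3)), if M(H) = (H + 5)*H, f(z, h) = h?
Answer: 3640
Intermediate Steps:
t(q) = -14 (t(q) = -4 - 10 = -14)
M(H) = H*(5 + H) (M(H) = (5 + H)*H = H*(5 + H))
M(c) + t(f(-1, -3)) = 58*(5 + 58) - 14 = 58*63 - 14 = 3654 - 14 = 3640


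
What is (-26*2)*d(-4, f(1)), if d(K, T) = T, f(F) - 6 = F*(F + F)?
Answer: -416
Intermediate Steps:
f(F) = 6 + 2*F**2 (f(F) = 6 + F*(F + F) = 6 + F*(2*F) = 6 + 2*F**2)
(-26*2)*d(-4, f(1)) = (-26*2)*(6 + 2*1**2) = -52*(6 + 2*1) = -52*(6 + 2) = -52*8 = -416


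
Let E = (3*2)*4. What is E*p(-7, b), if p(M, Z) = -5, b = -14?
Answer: -120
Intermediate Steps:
E = 24 (E = 6*4 = 24)
E*p(-7, b) = 24*(-5) = -120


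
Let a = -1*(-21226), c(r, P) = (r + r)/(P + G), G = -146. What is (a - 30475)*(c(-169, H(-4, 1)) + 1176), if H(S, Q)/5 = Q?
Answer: -512252782/47 ≈ -1.0899e+7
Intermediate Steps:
H(S, Q) = 5*Q
c(r, P) = 2*r/(-146 + P) (c(r, P) = (r + r)/(P - 146) = (2*r)/(-146 + P) = 2*r/(-146 + P))
a = 21226
(a - 30475)*(c(-169, H(-4, 1)) + 1176) = (21226 - 30475)*(2*(-169)/(-146 + 5*1) + 1176) = -9249*(2*(-169)/(-146 + 5) + 1176) = -9249*(2*(-169)/(-141) + 1176) = -9249*(2*(-169)*(-1/141) + 1176) = -9249*(338/141 + 1176) = -9249*166154/141 = -512252782/47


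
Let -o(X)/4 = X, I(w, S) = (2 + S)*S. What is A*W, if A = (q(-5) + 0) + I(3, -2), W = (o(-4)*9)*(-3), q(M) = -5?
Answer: 2160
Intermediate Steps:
I(w, S) = S*(2 + S)
o(X) = -4*X
W = -432 (W = (-4*(-4)*9)*(-3) = (16*9)*(-3) = 144*(-3) = -432)
A = -5 (A = (-5 + 0) - 2*(2 - 2) = -5 - 2*0 = -5 + 0 = -5)
A*W = -5*(-432) = 2160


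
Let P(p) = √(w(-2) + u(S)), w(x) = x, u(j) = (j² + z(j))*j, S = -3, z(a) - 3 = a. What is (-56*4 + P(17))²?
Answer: (224 - I*√29)² ≈ 50147.0 - 2412.6*I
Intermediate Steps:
z(a) = 3 + a
u(j) = j*(3 + j + j²) (u(j) = (j² + (3 + j))*j = (3 + j + j²)*j = j*(3 + j + j²))
P(p) = I*√29 (P(p) = √(-2 - 3*(3 - 3 + (-3)²)) = √(-2 - 3*(3 - 3 + 9)) = √(-2 - 3*9) = √(-2 - 27) = √(-29) = I*√29)
(-56*4 + P(17))² = (-56*4 + I*√29)² = (-224 + I*√29)²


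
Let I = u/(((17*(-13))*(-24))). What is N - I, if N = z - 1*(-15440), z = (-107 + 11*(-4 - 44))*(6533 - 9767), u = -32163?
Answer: 3658055761/1768 ≈ 2.0690e+6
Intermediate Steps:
I = -10721/1768 (I = -32163/((17*(-13))*(-24)) = -32163/((-221*(-24))) = -32163/5304 = -32163*1/5304 = -10721/1768 ≈ -6.0639)
z = 2053590 (z = (-107 + 11*(-48))*(-3234) = (-107 - 528)*(-3234) = -635*(-3234) = 2053590)
N = 2069030 (N = 2053590 - 1*(-15440) = 2053590 + 15440 = 2069030)
N - I = 2069030 - 1*(-10721/1768) = 2069030 + 10721/1768 = 3658055761/1768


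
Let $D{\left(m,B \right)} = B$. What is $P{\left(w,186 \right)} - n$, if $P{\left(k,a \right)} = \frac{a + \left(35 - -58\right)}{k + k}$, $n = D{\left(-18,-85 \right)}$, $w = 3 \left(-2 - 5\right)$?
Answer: $\frac{1097}{14} \approx 78.357$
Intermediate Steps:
$w = -21$ ($w = 3 \left(-7\right) = -21$)
$n = -85$
$P{\left(k,a \right)} = \frac{93 + a}{2 k}$ ($P{\left(k,a \right)} = \frac{a + \left(35 + 58\right)}{2 k} = \left(a + 93\right) \frac{1}{2 k} = \left(93 + a\right) \frac{1}{2 k} = \frac{93 + a}{2 k}$)
$P{\left(w,186 \right)} - n = \frac{93 + 186}{2 \left(-21\right)} - -85 = \frac{1}{2} \left(- \frac{1}{21}\right) 279 + 85 = - \frac{93}{14} + 85 = \frac{1097}{14}$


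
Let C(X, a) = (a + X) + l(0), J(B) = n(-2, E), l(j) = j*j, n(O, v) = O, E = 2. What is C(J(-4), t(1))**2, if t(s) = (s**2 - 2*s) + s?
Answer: 4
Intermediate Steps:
l(j) = j**2
J(B) = -2
t(s) = s**2 - s
C(X, a) = X + a (C(X, a) = (a + X) + 0**2 = (X + a) + 0 = X + a)
C(J(-4), t(1))**2 = (-2 + 1*(-1 + 1))**2 = (-2 + 1*0)**2 = (-2 + 0)**2 = (-2)**2 = 4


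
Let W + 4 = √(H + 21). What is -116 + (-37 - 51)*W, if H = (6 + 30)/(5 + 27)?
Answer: 236 - 22*√354 ≈ -177.93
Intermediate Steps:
H = 9/8 (H = 36/32 = 36*(1/32) = 9/8 ≈ 1.1250)
W = -4 + √354/4 (W = -4 + √(9/8 + 21) = -4 + √(177/8) = -4 + √354/4 ≈ 0.70372)
-116 + (-37 - 51)*W = -116 + (-37 - 51)*(-4 + √354/4) = -116 - 88*(-4 + √354/4) = -116 + (352 - 22*√354) = 236 - 22*√354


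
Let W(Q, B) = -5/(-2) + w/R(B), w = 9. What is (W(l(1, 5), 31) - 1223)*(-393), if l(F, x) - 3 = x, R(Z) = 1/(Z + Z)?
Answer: 520725/2 ≈ 2.6036e+5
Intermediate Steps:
R(Z) = 1/(2*Z)
l(F, x) = 3 + x
W(Q, B) = 5/2 + 18*B (W(Q, B) = -5/(-2) + 9/((1/(2*B))) = -5*(-1/2) + 9*(2*B) = 5/2 + 18*B)
(W(l(1, 5), 31) - 1223)*(-393) = ((5/2 + 18*31) - 1223)*(-393) = ((5/2 + 558) - 1223)*(-393) = (1121/2 - 1223)*(-393) = -1325/2*(-393) = 520725/2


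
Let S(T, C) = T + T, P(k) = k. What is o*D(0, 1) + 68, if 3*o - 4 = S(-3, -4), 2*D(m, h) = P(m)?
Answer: 68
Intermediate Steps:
D(m, h) = m/2
S(T, C) = 2*T
o = -2/3 (o = 4/3 + (2*(-3))/3 = 4/3 + (1/3)*(-6) = 4/3 - 2 = -2/3 ≈ -0.66667)
o*D(0, 1) + 68 = -0/3 + 68 = -2/3*0 + 68 = 0 + 68 = 68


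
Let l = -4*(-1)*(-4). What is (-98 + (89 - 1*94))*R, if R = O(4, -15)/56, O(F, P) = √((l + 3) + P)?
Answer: -103*I*√7/28 ≈ -9.7326*I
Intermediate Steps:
l = -16 (l = 4*(-4) = -16)
O(F, P) = √(-13 + P) (O(F, P) = √((-16 + 3) + P) = √(-13 + P))
R = I*√7/28 (R = √(-13 - 15)/56 = √(-28)*(1/56) = (2*I*√7)*(1/56) = I*√7/28 ≈ 0.094491*I)
(-98 + (89 - 1*94))*R = (-98 + (89 - 1*94))*(I*√7/28) = (-98 + (89 - 94))*(I*√7/28) = (-98 - 5)*(I*√7/28) = -103*I*√7/28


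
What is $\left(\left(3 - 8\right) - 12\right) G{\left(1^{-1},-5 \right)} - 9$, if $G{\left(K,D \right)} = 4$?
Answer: $-77$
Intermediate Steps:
$\left(\left(3 - 8\right) - 12\right) G{\left(1^{-1},-5 \right)} - 9 = \left(\left(3 - 8\right) - 12\right) 4 - 9 = \left(-5 - 12\right) 4 - 9 = \left(-17\right) 4 - 9 = -68 - 9 = -77$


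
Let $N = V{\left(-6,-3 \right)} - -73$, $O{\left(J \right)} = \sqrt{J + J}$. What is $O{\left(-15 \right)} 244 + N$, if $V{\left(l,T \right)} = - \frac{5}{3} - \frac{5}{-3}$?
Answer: $73 + 244 i \sqrt{30} \approx 73.0 + 1336.4 i$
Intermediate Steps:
$O{\left(J \right)} = \sqrt{2} \sqrt{J}$ ($O{\left(J \right)} = \sqrt{2 J} = \sqrt{2} \sqrt{J}$)
$V{\left(l,T \right)} = 0$ ($V{\left(l,T \right)} = \left(-5\right) \frac{1}{3} - - \frac{5}{3} = - \frac{5}{3} + \frac{5}{3} = 0$)
$N = 73$ ($N = 0 - -73 = 0 + 73 = 73$)
$O{\left(-15 \right)} 244 + N = \sqrt{2} \sqrt{-15} \cdot 244 + 73 = \sqrt{2} i \sqrt{15} \cdot 244 + 73 = i \sqrt{30} \cdot 244 + 73 = 244 i \sqrt{30} + 73 = 73 + 244 i \sqrt{30}$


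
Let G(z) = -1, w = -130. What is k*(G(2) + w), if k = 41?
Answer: -5371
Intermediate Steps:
k*(G(2) + w) = 41*(-1 - 130) = 41*(-131) = -5371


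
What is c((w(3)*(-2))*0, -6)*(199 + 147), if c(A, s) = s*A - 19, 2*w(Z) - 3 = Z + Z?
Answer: -6574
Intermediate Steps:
w(Z) = 3/2 + Z (w(Z) = 3/2 + (Z + Z)/2 = 3/2 + (2*Z)/2 = 3/2 + Z)
c(A, s) = -19 + A*s (c(A, s) = A*s - 19 = -19 + A*s)
c((w(3)*(-2))*0, -6)*(199 + 147) = (-19 + (((3/2 + 3)*(-2))*0)*(-6))*(199 + 147) = (-19 + (((9/2)*(-2))*0)*(-6))*346 = (-19 - 9*0*(-6))*346 = (-19 + 0*(-6))*346 = (-19 + 0)*346 = -19*346 = -6574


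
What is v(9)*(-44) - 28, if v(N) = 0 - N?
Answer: 368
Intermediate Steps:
v(N) = -N
v(9)*(-44) - 28 = -1*9*(-44) - 28 = -9*(-44) - 28 = 396 - 28 = 368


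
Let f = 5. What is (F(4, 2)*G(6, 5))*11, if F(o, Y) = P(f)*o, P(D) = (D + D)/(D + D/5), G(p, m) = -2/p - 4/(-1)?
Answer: 2420/9 ≈ 268.89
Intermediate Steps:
G(p, m) = 4 - 2/p (G(p, m) = -2/p - 4*(-1) = -2/p + 4 = 4 - 2/p)
P(D) = 5/3 (P(D) = (2*D)/(D + D*(⅕)) = (2*D)/(D + D/5) = (2*D)/((6*D/5)) = (2*D)*(5/(6*D)) = 5/3)
F(o, Y) = 5*o/3
(F(4, 2)*G(6, 5))*11 = (((5/3)*4)*(4 - 2/6))*11 = (20*(4 - 2*⅙)/3)*11 = (20*(4 - ⅓)/3)*11 = ((20/3)*(11/3))*11 = (220/9)*11 = 2420/9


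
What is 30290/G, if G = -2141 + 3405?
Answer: 15145/632 ≈ 23.964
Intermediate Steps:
G = 1264
30290/G = 30290/1264 = 30290*(1/1264) = 15145/632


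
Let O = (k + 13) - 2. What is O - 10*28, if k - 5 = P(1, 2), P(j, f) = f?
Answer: -262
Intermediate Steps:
k = 7 (k = 5 + 2 = 7)
O = 18 (O = (7 + 13) - 2 = 20 - 2 = 18)
O - 10*28 = 18 - 10*28 = 18 - 280 = -262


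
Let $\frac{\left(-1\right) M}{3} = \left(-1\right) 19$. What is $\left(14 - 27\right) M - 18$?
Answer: $-759$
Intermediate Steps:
$M = 57$ ($M = - 3 \left(\left(-1\right) 19\right) = \left(-3\right) \left(-19\right) = 57$)
$\left(14 - 27\right) M - 18 = \left(14 - 27\right) 57 - 18 = \left(-13\right) 57 - 18 = -741 - 18 = -759$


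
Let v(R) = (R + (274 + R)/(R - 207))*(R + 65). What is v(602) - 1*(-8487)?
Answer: 162542587/395 ≈ 4.1150e+5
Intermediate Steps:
v(R) = (65 + R)*(R + (274 + R)/(-207 + R)) (v(R) = (R + (274 + R)/(-207 + R))*(65 + R) = (65 + R)*(R + (274 + R)/(-207 + R)))
v(602) - 1*(-8487) = (17810 + 602**3 - 13116*602 - 141*602**2)/(-207 + 602) - 1*(-8487) = (17810 + 218167208 - 7895832 - 141*362404)/395 + 8487 = (17810 + 218167208 - 7895832 - 51098964)/395 + 8487 = (1/395)*159190222 + 8487 = 159190222/395 + 8487 = 162542587/395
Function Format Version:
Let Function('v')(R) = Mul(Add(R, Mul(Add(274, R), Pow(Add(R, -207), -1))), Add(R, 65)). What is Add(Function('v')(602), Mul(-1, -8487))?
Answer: Rational(162542587, 395) ≈ 4.1150e+5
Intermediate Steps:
Function('v')(R) = Mul(Add(65, R), Add(R, Mul(Pow(Add(-207, R), -1), Add(274, R)))) (Function('v')(R) = Mul(Add(R, Mul(Add(274, R), Pow(Add(-207, R), -1))), Add(65, R)) = Mul(Add(R, Mul(Pow(Add(-207, R), -1), Add(274, R))), Add(65, R)) = Mul(Add(65, R), Add(R, Mul(Pow(Add(-207, R), -1), Add(274, R)))))
Add(Function('v')(602), Mul(-1, -8487)) = Add(Mul(Pow(Add(-207, 602), -1), Add(17810, Pow(602, 3), Mul(-13116, 602), Mul(-141, Pow(602, 2)))), Mul(-1, -8487)) = Add(Mul(Pow(395, -1), Add(17810, 218167208, -7895832, Mul(-141, 362404))), 8487) = Add(Mul(Rational(1, 395), Add(17810, 218167208, -7895832, -51098964)), 8487) = Add(Mul(Rational(1, 395), 159190222), 8487) = Add(Rational(159190222, 395), 8487) = Rational(162542587, 395)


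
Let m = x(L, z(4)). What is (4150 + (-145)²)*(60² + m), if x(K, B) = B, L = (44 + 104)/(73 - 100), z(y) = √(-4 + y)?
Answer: 90630000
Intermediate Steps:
L = -148/27 (L = 148/(-27) = 148*(-1/27) = -148/27 ≈ -5.4815)
m = 0 (m = √(-4 + 4) = √0 = 0)
(4150 + (-145)²)*(60² + m) = (4150 + (-145)²)*(60² + 0) = (4150 + 21025)*(3600 + 0) = 25175*3600 = 90630000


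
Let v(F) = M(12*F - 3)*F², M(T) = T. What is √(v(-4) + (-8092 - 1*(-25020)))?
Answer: 4*√1007 ≈ 126.93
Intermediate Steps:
v(F) = F²*(-3 + 12*F) (v(F) = (12*F - 3)*F² = (-3 + 12*F)*F² = F²*(-3 + 12*F))
√(v(-4) + (-8092 - 1*(-25020))) = √((-4)²*(-3 + 12*(-4)) + (-8092 - 1*(-25020))) = √(16*(-3 - 48) + (-8092 + 25020)) = √(16*(-51) + 16928) = √(-816 + 16928) = √16112 = 4*√1007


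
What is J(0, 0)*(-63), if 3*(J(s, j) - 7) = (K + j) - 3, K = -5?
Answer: -273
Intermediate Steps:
J(s, j) = 13/3 + j/3 (J(s, j) = 7 + ((-5 + j) - 3)/3 = 7 + (-8 + j)/3 = 7 + (-8/3 + j/3) = 13/3 + j/3)
J(0, 0)*(-63) = (13/3 + (⅓)*0)*(-63) = (13/3 + 0)*(-63) = (13/3)*(-63) = -273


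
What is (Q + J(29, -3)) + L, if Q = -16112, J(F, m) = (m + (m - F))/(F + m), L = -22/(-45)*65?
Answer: -3763087/234 ≈ -16082.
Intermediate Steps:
L = 286/9 (L = -22*(-1/45)*65 = (22/45)*65 = 286/9 ≈ 31.778)
J(F, m) = (-F + 2*m)/(F + m)
(Q + J(29, -3)) + L = (-16112 + (-1*29 + 2*(-3))/(29 - 3)) + 286/9 = (-16112 + (-29 - 6)/26) + 286/9 = (-16112 + (1/26)*(-35)) + 286/9 = (-16112 - 35/26) + 286/9 = -418947/26 + 286/9 = -3763087/234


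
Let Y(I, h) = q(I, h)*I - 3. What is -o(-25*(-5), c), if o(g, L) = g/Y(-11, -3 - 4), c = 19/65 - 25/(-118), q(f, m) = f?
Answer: -125/118 ≈ -1.0593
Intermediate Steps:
c = 3867/7670 (c = 19*(1/65) - 25*(-1/118) = 19/65 + 25/118 = 3867/7670 ≈ 0.50417)
Y(I, h) = -3 + I² (Y(I, h) = I*I - 3 = I² - 3 = -3 + I²)
o(g, L) = g/118 (o(g, L) = g/(-3 + (-11)²) = g/(-3 + 121) = g/118)
-o(-25*(-5), c) = -(-25*(-5))/118 = -125/118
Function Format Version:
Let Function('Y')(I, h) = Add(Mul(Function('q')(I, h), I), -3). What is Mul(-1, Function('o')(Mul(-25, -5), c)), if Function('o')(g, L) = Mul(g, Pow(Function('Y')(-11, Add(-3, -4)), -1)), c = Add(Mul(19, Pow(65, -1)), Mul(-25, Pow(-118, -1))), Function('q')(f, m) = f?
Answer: Rational(-125, 118) ≈ -1.0593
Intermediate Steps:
c = Rational(3867, 7670) (c = Add(Mul(19, Rational(1, 65)), Mul(-25, Rational(-1, 118))) = Add(Rational(19, 65), Rational(25, 118)) = Rational(3867, 7670) ≈ 0.50417)
Function('Y')(I, h) = Add(-3, Pow(I, 2)) (Function('Y')(I, h) = Add(Mul(I, I), -3) = Add(Pow(I, 2), -3) = Add(-3, Pow(I, 2)))
Function('o')(g, L) = Mul(Rational(1, 118), g) (Function('o')(g, L) = Mul(g, Pow(Add(-3, Pow(-11, 2)), -1)) = Mul(g, Pow(Add(-3, 121), -1)) = Mul(g, Pow(118, -1)) = Mul(g, Rational(1, 118)) = Mul(Rational(1, 118), g))
Mul(-1, Function('o')(Mul(-25, -5), c)) = Mul(-1, Mul(Rational(1, 118), Mul(-25, -5))) = Mul(-1, Mul(Rational(1, 118), 125)) = Mul(-1, Rational(125, 118)) = Rational(-125, 118)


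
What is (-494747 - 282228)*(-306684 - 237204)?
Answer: 422587378800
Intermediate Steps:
(-494747 - 282228)*(-306684 - 237204) = -776975*(-543888) = 422587378800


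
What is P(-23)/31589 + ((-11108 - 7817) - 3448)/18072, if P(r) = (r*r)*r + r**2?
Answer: -917062633/570876408 ≈ -1.6064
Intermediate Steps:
P(r) = r**2 + r**3 (P(r) = r**2*r + r**2 = r**3 + r**2 = r**2 + r**3)
P(-23)/31589 + ((-11108 - 7817) - 3448)/18072 = ((-23)**2*(1 - 23))/31589 + ((-11108 - 7817) - 3448)/18072 = (529*(-22))*(1/31589) + (-18925 - 3448)*(1/18072) = -11638*1/31589 - 22373*1/18072 = -11638/31589 - 22373/18072 = -917062633/570876408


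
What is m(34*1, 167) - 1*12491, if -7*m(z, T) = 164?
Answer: -87601/7 ≈ -12514.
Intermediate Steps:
m(z, T) = -164/7 (m(z, T) = -⅐*164 = -164/7)
m(34*1, 167) - 1*12491 = -164/7 - 1*12491 = -164/7 - 12491 = -87601/7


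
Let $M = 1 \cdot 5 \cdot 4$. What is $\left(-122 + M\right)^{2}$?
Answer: $10404$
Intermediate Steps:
$M = 20$ ($M = 5 \cdot 4 = 20$)
$\left(-122 + M\right)^{2} = \left(-122 + 20\right)^{2} = \left(-102\right)^{2} = 10404$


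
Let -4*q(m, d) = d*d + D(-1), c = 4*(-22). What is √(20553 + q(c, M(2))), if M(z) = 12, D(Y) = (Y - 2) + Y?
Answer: √20518 ≈ 143.24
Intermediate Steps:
D(Y) = -2 + 2*Y (D(Y) = (-2 + Y) + Y = -2 + 2*Y)
c = -88
q(m, d) = 1 - d²/4 (q(m, d) = -(d*d + (-2 + 2*(-1)))/4 = -(d² + (-2 - 2))/4 = -(d² - 4)/4 = -(-4 + d²)/4 = 1 - d²/4)
√(20553 + q(c, M(2))) = √(20553 + (1 - ¼*12²)) = √(20553 + (1 - ¼*144)) = √(20553 + (1 - 36)) = √(20553 - 35) = √20518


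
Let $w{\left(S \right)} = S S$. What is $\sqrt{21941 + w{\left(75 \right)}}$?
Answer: $\sqrt{27566} \approx 166.03$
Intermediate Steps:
$w{\left(S \right)} = S^{2}$
$\sqrt{21941 + w{\left(75 \right)}} = \sqrt{21941 + 75^{2}} = \sqrt{21941 + 5625} = \sqrt{27566}$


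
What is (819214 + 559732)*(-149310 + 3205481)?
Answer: 4214294775766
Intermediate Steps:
(819214 + 559732)*(-149310 + 3205481) = 1378946*3056171 = 4214294775766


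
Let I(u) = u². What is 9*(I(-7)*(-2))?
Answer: -882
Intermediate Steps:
9*(I(-7)*(-2)) = 9*((-7)²*(-2)) = 9*(49*(-2)) = 9*(-98) = -882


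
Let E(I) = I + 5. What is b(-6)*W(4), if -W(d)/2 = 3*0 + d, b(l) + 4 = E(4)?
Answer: -40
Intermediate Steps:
E(I) = 5 + I
b(l) = 5 (b(l) = -4 + (5 + 4) = -4 + 9 = 5)
W(d) = -2*d (W(d) = -2*(3*0 + d) = -2*(0 + d) = -2*d)
b(-6)*W(4) = 5*(-2*4) = 5*(-8) = -40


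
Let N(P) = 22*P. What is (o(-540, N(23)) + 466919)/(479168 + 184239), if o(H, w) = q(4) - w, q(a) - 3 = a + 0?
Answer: 466420/663407 ≈ 0.70307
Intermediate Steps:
q(a) = 3 + a (q(a) = 3 + (a + 0) = 3 + a)
o(H, w) = 7 - w (o(H, w) = (3 + 4) - w = 7 - w)
(o(-540, N(23)) + 466919)/(479168 + 184239) = ((7 - 22*23) + 466919)/(479168 + 184239) = ((7 - 1*506) + 466919)/663407 = ((7 - 506) + 466919)*(1/663407) = (-499 + 466919)*(1/663407) = 466420*(1/663407) = 466420/663407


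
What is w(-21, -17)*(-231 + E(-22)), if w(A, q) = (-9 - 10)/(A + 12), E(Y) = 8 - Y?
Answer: -1273/3 ≈ -424.33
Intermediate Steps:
w(A, q) = -19/(12 + A)
w(-21, -17)*(-231 + E(-22)) = (-19/(12 - 21))*(-231 + (8 - 1*(-22))) = (-19/(-9))*(-231 + (8 + 22)) = (-19*(-⅑))*(-231 + 30) = (19/9)*(-201) = -1273/3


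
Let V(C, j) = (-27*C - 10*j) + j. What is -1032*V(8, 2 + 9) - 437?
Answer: 324643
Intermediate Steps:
V(C, j) = -27*C - 9*j
-1032*V(8, 2 + 9) - 437 = -1032*(-27*8 - 9*(2 + 9)) - 437 = -1032*(-216 - 9*11) - 437 = -1032*(-216 - 99) - 437 = -1032*(-315) - 437 = 325080 - 437 = 324643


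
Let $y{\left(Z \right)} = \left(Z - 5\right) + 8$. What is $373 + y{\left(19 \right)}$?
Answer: $395$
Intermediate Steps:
$y{\left(Z \right)} = 3 + Z$ ($y{\left(Z \right)} = \left(-5 + Z\right) + 8 = 3 + Z$)
$373 + y{\left(19 \right)} = 373 + \left(3 + 19\right) = 373 + 22 = 395$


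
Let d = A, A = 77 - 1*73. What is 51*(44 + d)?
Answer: 2448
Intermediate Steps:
A = 4 (A = 77 - 73 = 4)
d = 4
51*(44 + d) = 51*(44 + 4) = 51*48 = 2448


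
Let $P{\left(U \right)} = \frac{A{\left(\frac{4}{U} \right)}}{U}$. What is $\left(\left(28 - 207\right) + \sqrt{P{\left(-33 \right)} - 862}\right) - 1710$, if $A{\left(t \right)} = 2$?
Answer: $-1889 + \frac{4 i \sqrt{58674}}{33} \approx -1889.0 + 29.361 i$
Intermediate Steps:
$P{\left(U \right)} = \frac{2}{U}$
$\left(\left(28 - 207\right) + \sqrt{P{\left(-33 \right)} - 862}\right) - 1710 = \left(\left(28 - 207\right) + \sqrt{\frac{2}{-33} - 862}\right) - 1710 = \left(\left(28 - 207\right) + \sqrt{2 \left(- \frac{1}{33}\right) - 862}\right) - 1710 = \left(-179 + \sqrt{- \frac{2}{33} - 862}\right) - 1710 = \left(-179 + \sqrt{- \frac{28448}{33}}\right) - 1710 = \left(-179 + \frac{4 i \sqrt{58674}}{33}\right) - 1710 = -1889 + \frac{4 i \sqrt{58674}}{33}$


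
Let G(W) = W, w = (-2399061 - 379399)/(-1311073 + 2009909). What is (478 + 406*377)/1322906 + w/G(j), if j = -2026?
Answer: 95615908975/810132148618 ≈ 0.11803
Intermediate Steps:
w = -694615/174709 (w = -2778460/698836 = -2778460*1/698836 = -694615/174709 ≈ -3.9758)
(478 + 406*377)/1322906 + w/G(j) = (478 + 406*377)/1322906 - 694615/174709/(-2026) = (478 + 153062)*(1/1322906) - 694615/174709*(-1/2026) = 153540*(1/1322906) + 694615/353960434 = 76770/661453 + 694615/353960434 = 95615908975/810132148618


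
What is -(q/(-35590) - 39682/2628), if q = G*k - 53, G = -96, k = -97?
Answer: 179576879/11691315 ≈ 15.360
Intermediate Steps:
q = 9259 (q = -96*(-97) - 53 = 9312 - 53 = 9259)
-(q/(-35590) - 39682/2628) = -(9259/(-35590) - 39682/2628) = -(9259*(-1/35590) - 39682*1/2628) = -(-9259/35590 - 19841/1314) = -1*(-179576879/11691315) = 179576879/11691315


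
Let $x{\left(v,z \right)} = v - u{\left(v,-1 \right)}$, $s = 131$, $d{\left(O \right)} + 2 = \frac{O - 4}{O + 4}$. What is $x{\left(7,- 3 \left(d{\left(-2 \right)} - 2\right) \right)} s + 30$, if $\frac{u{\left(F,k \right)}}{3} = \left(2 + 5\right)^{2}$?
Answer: $-18310$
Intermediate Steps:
$d{\left(O \right)} = -2 + \frac{-4 + O}{4 + O}$ ($d{\left(O \right)} = -2 + \frac{O - 4}{O + 4} = -2 + \frac{-4 + O}{4 + O}$)
$u{\left(F,k \right)} = 147$ ($u{\left(F,k \right)} = 3 \left(2 + 5\right)^{2} = 3 \cdot 7^{2} = 3 \cdot 49 = 147$)
$x{\left(v,z \right)} = -147 + v$ ($x{\left(v,z \right)} = v - 147 = -147 + v$)
$x{\left(7,- 3 \left(d{\left(-2 \right)} - 2\right) \right)} s + 30 = \left(-147 + 7\right) 131 + 30 = \left(-140\right) 131 + 30 = -18340 + 30 = -18310$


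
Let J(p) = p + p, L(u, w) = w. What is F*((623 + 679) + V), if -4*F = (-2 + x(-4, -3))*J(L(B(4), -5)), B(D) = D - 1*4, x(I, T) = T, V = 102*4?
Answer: -21375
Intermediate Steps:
V = 408
B(D) = -4 + D (B(D) = D - 4 = -4 + D)
J(p) = 2*p
F = -25/2 (F = -(-2 - 3)*2*(-5)/4 = -(-5)*(-10)/4 = -¼*50 = -25/2 ≈ -12.500)
F*((623 + 679) + V) = -25*((623 + 679) + 408)/2 = -25*(1302 + 408)/2 = -25/2*1710 = -21375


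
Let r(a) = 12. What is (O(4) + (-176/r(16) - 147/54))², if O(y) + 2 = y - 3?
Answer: 109561/324 ≈ 338.15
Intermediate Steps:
O(y) = -5 + y (O(y) = -2 + (y - 3) = -2 + (-3 + y) = -5 + y)
(O(4) + (-176/r(16) - 147/54))² = ((-5 + 4) + (-176/12 - 147/54))² = (-1 + (-176*1/12 - 147*1/54))² = (-1 + (-44/3 - 49/18))² = (-1 - 313/18)² = (-331/18)² = 109561/324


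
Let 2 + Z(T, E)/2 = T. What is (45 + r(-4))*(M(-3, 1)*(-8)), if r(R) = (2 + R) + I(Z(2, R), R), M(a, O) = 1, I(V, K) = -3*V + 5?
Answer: -384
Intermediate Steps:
Z(T, E) = -4 + 2*T
I(V, K) = 5 - 3*V
r(R) = 7 + R (r(R) = (2 + R) + (5 - 3*(-4 + 2*2)) = (2 + R) + (5 - 3*(-4 + 4)) = (2 + R) + (5 - 3*0) = (2 + R) + (5 + 0) = (2 + R) + 5 = 7 + R)
(45 + r(-4))*(M(-3, 1)*(-8)) = (45 + (7 - 4))*(1*(-8)) = (45 + 3)*(-8) = 48*(-8) = -384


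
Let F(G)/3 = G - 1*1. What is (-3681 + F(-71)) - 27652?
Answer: -31549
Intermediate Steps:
F(G) = -3 + 3*G (F(G) = 3*(G - 1*1) = 3*(G - 1) = 3*(-1 + G) = -3 + 3*G)
(-3681 + F(-71)) - 27652 = (-3681 + (-3 + 3*(-71))) - 27652 = (-3681 + (-3 - 213)) - 27652 = (-3681 - 216) - 27652 = -3897 - 27652 = -31549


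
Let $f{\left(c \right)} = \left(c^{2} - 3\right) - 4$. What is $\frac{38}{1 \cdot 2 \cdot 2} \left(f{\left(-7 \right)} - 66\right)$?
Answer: $-228$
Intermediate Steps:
$f{\left(c \right)} = -7 + c^{2}$ ($f{\left(c \right)} = \left(-3 + c^{2}\right) - 4 = -7 + c^{2}$)
$\frac{38}{1 \cdot 2 \cdot 2} \left(f{\left(-7 \right)} - 66\right) = \frac{38}{1 \cdot 2 \cdot 2} \left(\left(-7 + \left(-7\right)^{2}\right) - 66\right) = \frac{38}{2 \cdot 2} \left(\left(-7 + 49\right) - 66\right) = \frac{38}{4} \left(42 - 66\right) = 38 \cdot \frac{1}{4} \left(-24\right) = \frac{19}{2} \left(-24\right) = -228$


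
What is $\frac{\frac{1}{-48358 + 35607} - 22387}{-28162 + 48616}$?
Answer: $- \frac{142728319}{130404477} \approx -1.0945$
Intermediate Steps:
$\frac{\frac{1}{-48358 + 35607} - 22387}{-28162 + 48616} = \frac{\frac{1}{-12751} - 22387}{20454} = \left(- \frac{1}{12751} - 22387\right) \frac{1}{20454} = \left(- \frac{285456638}{12751}\right) \frac{1}{20454} = - \frac{142728319}{130404477}$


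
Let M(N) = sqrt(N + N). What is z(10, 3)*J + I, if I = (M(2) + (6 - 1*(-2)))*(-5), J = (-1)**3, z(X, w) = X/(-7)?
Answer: -340/7 ≈ -48.571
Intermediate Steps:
z(X, w) = -X/7 (z(X, w) = X*(-1/7) = -X/7)
M(N) = sqrt(2)*sqrt(N) (M(N) = sqrt(2*N) = sqrt(2)*sqrt(N))
J = -1
I = -50 (I = (sqrt(2)*sqrt(2) + (6 - 1*(-2)))*(-5) = (2 + (6 + 2))*(-5) = (2 + 8)*(-5) = 10*(-5) = -50)
z(10, 3)*J + I = -1/7*10*(-1) - 50 = -10/7*(-1) - 50 = 10/7 - 50 = -340/7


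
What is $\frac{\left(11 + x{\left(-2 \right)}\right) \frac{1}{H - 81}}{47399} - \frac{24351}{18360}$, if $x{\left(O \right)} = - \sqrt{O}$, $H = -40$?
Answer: $- \frac{4232120633}{3190900680} + \frac{i \sqrt{2}}{5735279} \approx -1.3263 + 2.4658 \cdot 10^{-7} i$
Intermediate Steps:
$\frac{\left(11 + x{\left(-2 \right)}\right) \frac{1}{H - 81}}{47399} - \frac{24351}{18360} = \frac{\left(11 - \sqrt{-2}\right) \frac{1}{-40 - 81}}{47399} - \frac{24351}{18360} = \frac{11 - i \sqrt{2}}{-121} \cdot \frac{1}{47399} - \frac{8117}{6120} = \left(11 - i \sqrt{2}\right) \left(- \frac{1}{121}\right) \frac{1}{47399} - \frac{8117}{6120} = \left(- \frac{1}{11} + \frac{i \sqrt{2}}{121}\right) \frac{1}{47399} - \frac{8117}{6120} = \left(- \frac{1}{521389} + \frac{i \sqrt{2}}{5735279}\right) - \frac{8117}{6120} = - \frac{4232120633}{3190900680} + \frac{i \sqrt{2}}{5735279}$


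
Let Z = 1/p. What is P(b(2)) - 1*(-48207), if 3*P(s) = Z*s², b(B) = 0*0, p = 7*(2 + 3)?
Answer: 48207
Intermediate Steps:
p = 35 (p = 7*5 = 35)
Z = 1/35 ≈ 0.028571
b(B) = 0
P(s) = s²/105 (P(s) = (s²/35)/3 = s²/105)
P(b(2)) - 1*(-48207) = (1/105)*0² - 1*(-48207) = (1/105)*0 + 48207 = 0 + 48207 = 48207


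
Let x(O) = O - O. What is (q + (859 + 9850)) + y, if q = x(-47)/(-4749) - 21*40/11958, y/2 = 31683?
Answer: 147631335/1993 ≈ 74075.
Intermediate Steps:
x(O) = 0
y = 63366 (y = 2*31683 = 63366)
q = -140/1993 (q = 0/(-4749) - 21*40/11958 = 0*(-1/4749) - 840*1/11958 = 0 - 140/1993 = -140/1993 ≈ -0.070246)
(q + (859 + 9850)) + y = (-140/1993 + (859 + 9850)) + 63366 = (-140/1993 + 10709) + 63366 = 21342897/1993 + 63366 = 147631335/1993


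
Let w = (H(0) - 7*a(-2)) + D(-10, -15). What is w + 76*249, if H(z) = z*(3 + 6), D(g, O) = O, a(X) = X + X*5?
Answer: 18993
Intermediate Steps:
a(X) = 6*X (a(X) = X + 5*X = 6*X)
H(z) = 9*z (H(z) = z*9 = 9*z)
w = 69 (w = (9*0 - 42*(-2)) - 15 = (0 - 7*(-12)) - 15 = (0 + 84) - 15 = 84 - 15 = 69)
w + 76*249 = 69 + 76*249 = 69 + 18924 = 18993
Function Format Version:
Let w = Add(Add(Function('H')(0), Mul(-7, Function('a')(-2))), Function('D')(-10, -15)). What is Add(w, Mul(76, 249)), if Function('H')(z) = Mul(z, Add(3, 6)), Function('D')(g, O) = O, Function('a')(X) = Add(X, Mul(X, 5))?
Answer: 18993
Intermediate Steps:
Function('a')(X) = Mul(6, X) (Function('a')(X) = Add(X, Mul(5, X)) = Mul(6, X))
Function('H')(z) = Mul(9, z) (Function('H')(z) = Mul(z, 9) = Mul(9, z))
w = 69 (w = Add(Add(Mul(9, 0), Mul(-7, Mul(6, -2))), -15) = Add(Add(0, Mul(-7, -12)), -15) = Add(Add(0, 84), -15) = Add(84, -15) = 69)
Add(w, Mul(76, 249)) = Add(69, Mul(76, 249)) = Add(69, 18924) = 18993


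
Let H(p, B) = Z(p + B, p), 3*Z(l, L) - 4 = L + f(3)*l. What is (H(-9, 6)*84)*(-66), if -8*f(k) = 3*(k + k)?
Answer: -3234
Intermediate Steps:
f(k) = -3*k/4 (f(k) = -3*(k + k)/8 = -3*2*k/8 = -3*k/4)
Z(l, L) = 4/3 - 3*l/4 + L/3 (Z(l, L) = 4/3 + (L + (-¾*3)*l)/3 = 4/3 + (L - 9*l/4)/3 = 4/3 + (-3*l/4 + L/3) = 4/3 - 3*l/4 + L/3)
H(p, B) = 4/3 - 5*p/12 - 3*B/4 (H(p, B) = 4/3 - 3*(p + B)/4 + p/3 = 4/3 - 3*(B + p)/4 + p/3 = 4/3 + (-3*B/4 - 3*p/4) + p/3 = 4/3 - 5*p/12 - 3*B/4)
(H(-9, 6)*84)*(-66) = ((4/3 - 5/12*(-9) - ¾*6)*84)*(-66) = ((4/3 + 15/4 - 9/2)*84)*(-66) = ((7/12)*84)*(-66) = 49*(-66) = -3234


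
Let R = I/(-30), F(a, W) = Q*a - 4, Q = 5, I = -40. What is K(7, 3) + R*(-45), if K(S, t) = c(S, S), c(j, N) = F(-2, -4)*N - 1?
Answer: -159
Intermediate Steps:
F(a, W) = -4 + 5*a (F(a, W) = 5*a - 4 = -4 + 5*a)
c(j, N) = -1 - 14*N (c(j, N) = (-4 + 5*(-2))*N - 1 = (-4 - 10)*N - 1 = -14*N - 1 = -1 - 14*N)
K(S, t) = -1 - 14*S
R = 4/3 (R = -40/(-30) = -40*(-1/30) = 4/3 ≈ 1.3333)
K(7, 3) + R*(-45) = (-1 - 14*7) + (4/3)*(-45) = (-1 - 98) - 60 = -99 - 60 = -159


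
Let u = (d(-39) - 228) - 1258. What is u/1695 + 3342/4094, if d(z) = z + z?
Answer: -369163/3469665 ≈ -0.10640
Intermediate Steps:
d(z) = 2*z
u = -1564 (u = (2*(-39) - 228) - 1258 = (-78 - 228) - 1258 = -306 - 1258 = -1564)
u/1695 + 3342/4094 = -1564/1695 + 3342/4094 = -1564*1/1695 + 3342*(1/4094) = -1564/1695 + 1671/2047 = -369163/3469665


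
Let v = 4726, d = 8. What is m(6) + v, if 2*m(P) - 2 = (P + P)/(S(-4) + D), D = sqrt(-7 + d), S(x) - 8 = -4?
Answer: 23641/5 ≈ 4728.2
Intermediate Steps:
S(x) = 4 (S(x) = 8 - 4 = 4)
D = 1 (D = sqrt(-7 + 8) = sqrt(1) = 1)
m(P) = 1 + P/5 (m(P) = 1 + ((P + P)/(4 + 1))/2 = 1 + ((2*P)/5)/2 = 1 + ((2*P)*(1/5))/2 = 1 + (2*P/5)/2 = 1 + P/5)
m(6) + v = (1 + (1/5)*6) + 4726 = (1 + 6/5) + 4726 = 11/5 + 4726 = 23641/5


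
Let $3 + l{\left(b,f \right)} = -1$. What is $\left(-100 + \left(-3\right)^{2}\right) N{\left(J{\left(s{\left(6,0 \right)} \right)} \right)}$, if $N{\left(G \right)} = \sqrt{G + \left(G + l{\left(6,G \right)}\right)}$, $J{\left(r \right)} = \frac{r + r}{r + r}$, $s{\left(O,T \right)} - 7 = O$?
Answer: $- 91 i \sqrt{2} \approx - 128.69 i$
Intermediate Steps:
$s{\left(O,T \right)} = 7 + O$
$J{\left(r \right)} = 1$ ($J{\left(r \right)} = \frac{2 r}{2 r} = 2 r \frac{1}{2 r} = 1$)
$l{\left(b,f \right)} = -4$ ($l{\left(b,f \right)} = -3 - 1 = -4$)
$N{\left(G \right)} = \sqrt{-4 + 2 G}$ ($N{\left(G \right)} = \sqrt{G + \left(G - 4\right)} = \sqrt{G + \left(-4 + G\right)} = \sqrt{-4 + 2 G}$)
$\left(-100 + \left(-3\right)^{2}\right) N{\left(J{\left(s{\left(6,0 \right)} \right)} \right)} = \left(-100 + \left(-3\right)^{2}\right) \sqrt{-4 + 2 \cdot 1} = \left(-100 + 9\right) \sqrt{-4 + 2} = - 91 \sqrt{-2} = - 91 i \sqrt{2}$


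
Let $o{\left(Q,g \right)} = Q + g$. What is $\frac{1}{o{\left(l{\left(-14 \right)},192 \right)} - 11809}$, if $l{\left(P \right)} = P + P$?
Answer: $- \frac{1}{11645} \approx -8.5874 \cdot 10^{-5}$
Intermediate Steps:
$l{\left(P \right)} = 2 P$
$\frac{1}{o{\left(l{\left(-14 \right)},192 \right)} - 11809} = \frac{1}{\left(2 \left(-14\right) + 192\right) - 11809} = \frac{1}{\left(-28 + 192\right) - 11809} = \frac{1}{164 - 11809} = \frac{1}{-11645} = - \frac{1}{11645}$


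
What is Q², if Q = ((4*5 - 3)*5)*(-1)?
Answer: 7225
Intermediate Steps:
Q = -85 (Q = ((20 - 3)*5)*(-1) = (17*5)*(-1) = 85*(-1) = -85)
Q² = (-85)² = 7225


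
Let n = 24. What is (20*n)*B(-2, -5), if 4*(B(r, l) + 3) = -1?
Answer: -1560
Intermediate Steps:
B(r, l) = -13/4 (B(r, l) = -3 + (1/4)*(-1) = -3 - 1/4 = -13/4)
(20*n)*B(-2, -5) = (20*24)*(-13/4) = 480*(-13/4) = -1560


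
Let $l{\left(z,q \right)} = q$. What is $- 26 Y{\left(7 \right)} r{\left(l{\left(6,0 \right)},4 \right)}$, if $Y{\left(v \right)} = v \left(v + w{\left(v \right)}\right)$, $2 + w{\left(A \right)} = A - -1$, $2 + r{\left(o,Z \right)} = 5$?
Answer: $-7098$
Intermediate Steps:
$r{\left(o,Z \right)} = 3$ ($r{\left(o,Z \right)} = -2 + 5 = 3$)
$w{\left(A \right)} = -1 + A$ ($w{\left(A \right)} = -2 + \left(A - -1\right) = -2 + \left(A + 1\right) = -2 + \left(1 + A\right) = -1 + A$)
$Y{\left(v \right)} = v \left(-1 + 2 v\right)$ ($Y{\left(v \right)} = v \left(v + \left(-1 + v\right)\right) = v \left(-1 + 2 v\right)$)
$- 26 Y{\left(7 \right)} r{\left(l{\left(6,0 \right)},4 \right)} = - 26 \cdot 7 \left(-1 + 2 \cdot 7\right) 3 = - 26 \cdot 7 \left(-1 + 14\right) 3 = - 26 \cdot 7 \cdot 13 \cdot 3 = \left(-26\right) 91 \cdot 3 = \left(-2366\right) 3 = -7098$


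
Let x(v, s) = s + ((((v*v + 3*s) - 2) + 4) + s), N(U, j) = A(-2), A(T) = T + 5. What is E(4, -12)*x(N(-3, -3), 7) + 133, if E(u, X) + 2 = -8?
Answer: -327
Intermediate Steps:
A(T) = 5 + T
E(u, X) = -10 (E(u, X) = -2 - 8 = -10)
N(U, j) = 3 (N(U, j) = 5 - 2 = 3)
x(v, s) = 2 + v² + 5*s (x(v, s) = s + ((((v² + 3*s) - 2) + 4) + s) = s + (((-2 + v² + 3*s) + 4) + s) = s + ((2 + v² + 3*s) + s) = s + (2 + v² + 4*s) = 2 + v² + 5*s)
E(4, -12)*x(N(-3, -3), 7) + 133 = -10*(2 + 3² + 5*7) + 133 = -10*(2 + 9 + 35) + 133 = -10*46 + 133 = -460 + 133 = -327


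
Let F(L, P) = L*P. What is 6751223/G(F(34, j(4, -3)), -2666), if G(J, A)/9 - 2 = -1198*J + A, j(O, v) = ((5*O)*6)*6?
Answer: -6751223/263967336 ≈ -0.025576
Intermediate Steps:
j(O, v) = 180*O (j(O, v) = (30*O)*6 = 180*O)
G(J, A) = 18 - 10782*J + 9*A (G(J, A) = 18 + 9*(-1198*J + A) = 18 + 9*(A - 1198*J) = 18 + (-10782*J + 9*A) = 18 - 10782*J + 9*A)
6751223/G(F(34, j(4, -3)), -2666) = 6751223/(18 - 366588*180*4 + 9*(-2666)) = 6751223/(18 - 366588*720 - 23994) = 6751223/(18 - 10782*24480 - 23994) = 6751223/(18 - 263943360 - 23994) = 6751223/(-263967336) = 6751223*(-1/263967336) = -6751223/263967336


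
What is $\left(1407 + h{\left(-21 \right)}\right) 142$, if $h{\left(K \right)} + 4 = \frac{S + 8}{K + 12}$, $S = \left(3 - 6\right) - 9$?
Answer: $\frac{1793602}{9} \approx 1.9929 \cdot 10^{5}$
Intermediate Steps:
$S = -12$ ($S = \left(3 - 6\right) - 9 = -3 - 9 = -12$)
$h{\left(K \right)} = -4 - \frac{4}{12 + K}$ ($h{\left(K \right)} = -4 + \frac{-12 + 8}{K + 12} = -4 - \frac{4}{12 + K}$)
$\left(1407 + h{\left(-21 \right)}\right) 142 = \left(1407 + \frac{4 \left(-13 - -21\right)}{12 - 21}\right) 142 = \left(1407 + \frac{4 \left(-13 + 21\right)}{-9}\right) 142 = \left(1407 + 4 \left(- \frac{1}{9}\right) 8\right) 142 = \left(1407 - \frac{32}{9}\right) 142 = \frac{12631}{9} \cdot 142 = \frac{1793602}{9}$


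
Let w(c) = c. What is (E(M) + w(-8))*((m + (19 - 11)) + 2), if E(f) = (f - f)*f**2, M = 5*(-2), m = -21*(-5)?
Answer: -920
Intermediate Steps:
m = 105
M = -10
E(f) = 0 (E(f) = 0*f**2 = 0)
(E(M) + w(-8))*((m + (19 - 11)) + 2) = (0 - 8)*((105 + (19 - 11)) + 2) = -8*((105 + 8) + 2) = -8*(113 + 2) = -8*115 = -920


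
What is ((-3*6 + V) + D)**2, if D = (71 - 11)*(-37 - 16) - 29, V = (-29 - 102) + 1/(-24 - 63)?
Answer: 85349869609/7569 ≈ 1.1276e+7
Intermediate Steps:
V = -11398/87 (V = -131 + 1/(-87) = -131 - 1/87 = -11398/87 ≈ -131.01)
D = -3209 (D = 60*(-53) - 29 = -3180 - 29 = -3209)
((-3*6 + V) + D)**2 = ((-3*6 - 11398/87) - 3209)**2 = ((-18 - 11398/87) - 3209)**2 = (-12964/87 - 3209)**2 = (-292147/87)**2 = 85349869609/7569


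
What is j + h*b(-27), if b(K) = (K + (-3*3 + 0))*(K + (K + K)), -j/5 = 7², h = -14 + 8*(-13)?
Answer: -344333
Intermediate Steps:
h = -118 (h = -14 - 104 = -118)
j = -245 (j = -5*7² = -5*49 = -245)
b(K) = 3*K*(-9 + K) (b(K) = (K + (-9 + 0))*(K + 2*K) = (K - 9)*(3*K) = (-9 + K)*(3*K) = 3*K*(-9 + K))
j + h*b(-27) = -245 - 354*(-27)*(-9 - 27) = -245 - 354*(-27)*(-36) = -245 - 118*2916 = -245 - 344088 = -344333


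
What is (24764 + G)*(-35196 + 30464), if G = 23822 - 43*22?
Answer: -225432480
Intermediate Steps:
G = 22876 (G = 23822 - 1*946 = 23822 - 946 = 22876)
(24764 + G)*(-35196 + 30464) = (24764 + 22876)*(-35196 + 30464) = 47640*(-4732) = -225432480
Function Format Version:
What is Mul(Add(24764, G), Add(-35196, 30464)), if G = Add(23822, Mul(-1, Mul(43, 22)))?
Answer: -225432480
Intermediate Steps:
G = 22876 (G = Add(23822, Mul(-1, 946)) = Add(23822, -946) = 22876)
Mul(Add(24764, G), Add(-35196, 30464)) = Mul(Add(24764, 22876), Add(-35196, 30464)) = Mul(47640, -4732) = -225432480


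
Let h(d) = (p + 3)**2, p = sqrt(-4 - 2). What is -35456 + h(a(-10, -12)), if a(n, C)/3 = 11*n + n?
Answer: -35453 + 6*I*sqrt(6) ≈ -35453.0 + 14.697*I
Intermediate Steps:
a(n, C) = 36*n (a(n, C) = 3*(11*n + n) = 3*(12*n) = 36*n)
p = I*sqrt(6) (p = sqrt(-6) = I*sqrt(6) ≈ 2.4495*I)
h(d) = (3 + I*sqrt(6))**2 (h(d) = (I*sqrt(6) + 3)**2 = (3 + I*sqrt(6))**2)
-35456 + h(a(-10, -12)) = -35456 + (3 + I*sqrt(6))**2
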